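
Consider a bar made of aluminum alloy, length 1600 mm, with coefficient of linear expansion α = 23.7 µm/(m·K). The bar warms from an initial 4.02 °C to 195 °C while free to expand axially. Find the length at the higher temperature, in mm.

ΔT = 195 − 4.02 = 191.0 K.
ΔL = α·L₀·ΔT = 23.7×10⁻⁶ × 1600 mm × 191.0 K = 7.24 mm.
L = L₀ + ΔL = 1600 + 7.24 = 1607.2 mm.

1607.2 mm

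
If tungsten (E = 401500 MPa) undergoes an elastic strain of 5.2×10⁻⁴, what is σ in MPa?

209 MPa

E = 401500 MPa = 401.5 GPa.
σ = E·ε = 401500 MPa × 5.2×10⁻⁴ = 209 MPa.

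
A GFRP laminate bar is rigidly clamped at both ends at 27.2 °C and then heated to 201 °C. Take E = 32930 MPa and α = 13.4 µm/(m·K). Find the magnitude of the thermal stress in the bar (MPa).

76.7 MPa

E = 32930 MPa = 32.93 GPa.
ΔT = 173.8 K. Constrained thermal stress σ = E·α·ΔT = 32.93×10³ MPa × 13.4×10⁻⁶ × 173.8 = 76.7 MPa (compressive).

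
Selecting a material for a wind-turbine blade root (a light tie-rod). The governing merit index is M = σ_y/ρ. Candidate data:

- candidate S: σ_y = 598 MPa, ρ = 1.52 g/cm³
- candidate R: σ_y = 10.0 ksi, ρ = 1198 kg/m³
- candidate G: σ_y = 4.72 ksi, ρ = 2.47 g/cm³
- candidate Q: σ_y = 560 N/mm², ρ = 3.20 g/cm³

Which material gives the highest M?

After converting to SI:
  candidate S: σ_y = 598.0 MPa, ρ = 1520 kg/m³
  candidate R: σ_y = 68.95 MPa, ρ = 1198 kg/m³
  candidate G: σ_y = 32.54 MPa, ρ = 2470 kg/m³
  candidate Q: σ_y = 560.0 MPa, ρ = 3200 kg/m³
  candidate S: M = 393 kN·m/kg
  candidate Q: M = 175 kN·m/kg
  candidate R: M = 57.6 kN·m/kg
  candidate G: M = 13.2 kN·m/kg
Highest index: candidate S.

candidate S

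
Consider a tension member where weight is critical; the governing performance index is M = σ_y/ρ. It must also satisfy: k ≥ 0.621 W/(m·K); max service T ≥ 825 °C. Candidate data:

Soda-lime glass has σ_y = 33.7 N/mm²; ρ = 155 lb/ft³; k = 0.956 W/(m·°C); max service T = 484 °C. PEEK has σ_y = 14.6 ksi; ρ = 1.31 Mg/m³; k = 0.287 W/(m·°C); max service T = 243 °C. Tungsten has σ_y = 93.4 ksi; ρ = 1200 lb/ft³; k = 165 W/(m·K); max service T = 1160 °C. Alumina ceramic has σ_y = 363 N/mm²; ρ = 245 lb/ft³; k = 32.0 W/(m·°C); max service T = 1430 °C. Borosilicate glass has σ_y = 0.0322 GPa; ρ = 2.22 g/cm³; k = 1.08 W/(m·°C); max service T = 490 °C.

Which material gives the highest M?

alumina ceramic

Screen on constraints: k ≥ 0.621 W/(m·K); max service T ≥ 825 °C. Survivors: tungsten, alumina ceramic.
Convert each candidate to consistent units, then evaluate M:
  tungsten: σ_y = 644.0 MPa, ρ = 19220 kg/m³
  alumina ceramic: σ_y = 363.0 MPa, ρ = 3925 kg/m³
  alumina ceramic: M = 92.5 kN·m/kg
  tungsten: M = 33.5 kN·m/kg
Highest index: alumina ceramic.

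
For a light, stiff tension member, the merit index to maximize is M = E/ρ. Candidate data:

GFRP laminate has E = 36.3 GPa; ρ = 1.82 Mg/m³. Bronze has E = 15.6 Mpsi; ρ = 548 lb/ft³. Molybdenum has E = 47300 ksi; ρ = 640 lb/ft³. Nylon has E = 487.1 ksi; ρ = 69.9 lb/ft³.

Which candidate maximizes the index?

molybdenum

Convert each candidate to consistent units, then evaluate M:
  GFRP laminate: E = 36.30 GPa, ρ = 1820 kg/m³
  bronze: E = 107.6 GPa, ρ = 8778 kg/m³
  molybdenum: E = 326.1 GPa, ρ = 10250 kg/m³
  nylon: E = 3.358 GPa, ρ = 1120 kg/m³
  molybdenum: M = 31.8 MN·m/kg
  GFRP laminate: M = 19.9 MN·m/kg
  bronze: M = 12.3 MN·m/kg
  nylon: M = 3.00 MN·m/kg
Highest index: molybdenum.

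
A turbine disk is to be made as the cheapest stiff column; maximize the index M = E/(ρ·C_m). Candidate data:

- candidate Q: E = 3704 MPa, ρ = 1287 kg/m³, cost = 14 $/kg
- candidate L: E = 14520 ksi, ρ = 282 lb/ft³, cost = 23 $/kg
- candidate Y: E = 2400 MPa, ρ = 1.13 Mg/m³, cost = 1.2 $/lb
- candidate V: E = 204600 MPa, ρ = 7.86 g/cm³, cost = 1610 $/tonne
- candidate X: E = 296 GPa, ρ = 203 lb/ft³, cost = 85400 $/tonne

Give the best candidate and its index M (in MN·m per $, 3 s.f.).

After converting to SI:
  candidate Q: E = 3.704 GPa, ρ = 1287 kg/m³, cost = 14.00 $/kg
  candidate L: E = 100.1 GPa, ρ = 4517 kg/m³, cost = 23.00 $/kg
  candidate Y: E = 2.400 GPa, ρ = 1130 kg/m³, cost = 2.646 $/kg
  candidate V: E = 204.6 GPa, ρ = 7860 kg/m³, cost = 1.610 $/kg
  candidate X: E = 296.0 GPa, ρ = 3252 kg/m³, cost = 85.40 $/kg
  candidate V: M = 16.2 MN·m per $
  candidate X: M = 1.07 MN·m per $
  candidate L: M = 0.964 MN·m per $
  candidate Y: M = 0.803 MN·m per $
  candidate Q: M = 0.206 MN·m per $
The maximum is for candidate V.

candidate V, M = 16.2 MN·m per $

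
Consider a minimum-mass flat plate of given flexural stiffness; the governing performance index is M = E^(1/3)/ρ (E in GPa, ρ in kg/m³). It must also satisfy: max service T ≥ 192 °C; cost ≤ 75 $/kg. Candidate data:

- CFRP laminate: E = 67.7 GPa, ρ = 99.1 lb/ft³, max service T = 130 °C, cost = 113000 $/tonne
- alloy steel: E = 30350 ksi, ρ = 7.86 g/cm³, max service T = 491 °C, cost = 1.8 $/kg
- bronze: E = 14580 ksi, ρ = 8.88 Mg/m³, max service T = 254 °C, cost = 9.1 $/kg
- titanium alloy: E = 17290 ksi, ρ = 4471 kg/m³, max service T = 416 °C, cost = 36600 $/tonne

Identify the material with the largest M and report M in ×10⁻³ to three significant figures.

Screen on constraints: max service T ≥ 192 °C; cost ≤ 75 $/kg. Survivors: alloy steel, bronze, titanium alloy.
After converting to SI:
  alloy steel: E = 209.3 GPa, ρ = 7860 kg/m³
  bronze: E = 100.5 GPa, ρ = 8880 kg/m³
  titanium alloy: E = 119.2 GPa, ρ = 4471 kg/m³
  titanium alloy: M = 1.10×10⁻³
  alloy steel: M = 0.755×10⁻³
  bronze: M = 0.524×10⁻³
Titanium alloy ranks first.

titanium alloy, M = 1.10×10⁻³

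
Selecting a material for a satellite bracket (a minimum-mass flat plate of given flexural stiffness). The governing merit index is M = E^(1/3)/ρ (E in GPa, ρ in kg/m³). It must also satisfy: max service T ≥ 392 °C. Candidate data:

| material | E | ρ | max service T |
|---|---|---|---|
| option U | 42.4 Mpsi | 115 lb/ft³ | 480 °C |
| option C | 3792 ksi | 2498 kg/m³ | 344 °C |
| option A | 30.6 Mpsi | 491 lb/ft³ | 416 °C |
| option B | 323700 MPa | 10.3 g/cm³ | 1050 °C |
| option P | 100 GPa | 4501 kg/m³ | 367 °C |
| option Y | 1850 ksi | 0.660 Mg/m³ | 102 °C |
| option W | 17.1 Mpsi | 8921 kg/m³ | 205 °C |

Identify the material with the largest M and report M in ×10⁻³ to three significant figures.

Screen on constraints: max service T ≥ 392 °C. Survivors: option U, option A, option B.
Convert each candidate to consistent units, then evaluate M:
  option U: E = 292.3 GPa, ρ = 1842 kg/m³
  option A: E = 211.0 GPa, ρ = 7865 kg/m³
  option B: E = 323.7 GPa, ρ = 10300 kg/m³
  option U: M = 3.60×10⁻³
  option A: M = 0.757×10⁻³
  option B: M = 0.667×10⁻³
The maximum is for option U.

option U, M = 3.60×10⁻³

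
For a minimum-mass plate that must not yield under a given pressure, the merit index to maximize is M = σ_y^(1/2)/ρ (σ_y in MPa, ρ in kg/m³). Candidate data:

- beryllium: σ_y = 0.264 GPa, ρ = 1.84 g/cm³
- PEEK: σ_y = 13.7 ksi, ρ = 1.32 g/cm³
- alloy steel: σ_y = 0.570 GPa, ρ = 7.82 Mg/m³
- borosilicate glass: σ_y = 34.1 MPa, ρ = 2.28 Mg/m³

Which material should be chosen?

After converting to SI:
  beryllium: σ_y = 264.0 MPa, ρ = 1840 kg/m³
  PEEK: σ_y = 94.46 MPa, ρ = 1320 kg/m³
  alloy steel: σ_y = 570.0 MPa, ρ = 7820 kg/m³
  borosilicate glass: σ_y = 34.10 MPa, ρ = 2280 kg/m³
  beryllium: M = 8.83×10⁻³
  PEEK: M = 7.36×10⁻³
  alloy steel: M = 3.05×10⁻³
  borosilicate glass: M = 2.56×10⁻³
Highest index: beryllium.

beryllium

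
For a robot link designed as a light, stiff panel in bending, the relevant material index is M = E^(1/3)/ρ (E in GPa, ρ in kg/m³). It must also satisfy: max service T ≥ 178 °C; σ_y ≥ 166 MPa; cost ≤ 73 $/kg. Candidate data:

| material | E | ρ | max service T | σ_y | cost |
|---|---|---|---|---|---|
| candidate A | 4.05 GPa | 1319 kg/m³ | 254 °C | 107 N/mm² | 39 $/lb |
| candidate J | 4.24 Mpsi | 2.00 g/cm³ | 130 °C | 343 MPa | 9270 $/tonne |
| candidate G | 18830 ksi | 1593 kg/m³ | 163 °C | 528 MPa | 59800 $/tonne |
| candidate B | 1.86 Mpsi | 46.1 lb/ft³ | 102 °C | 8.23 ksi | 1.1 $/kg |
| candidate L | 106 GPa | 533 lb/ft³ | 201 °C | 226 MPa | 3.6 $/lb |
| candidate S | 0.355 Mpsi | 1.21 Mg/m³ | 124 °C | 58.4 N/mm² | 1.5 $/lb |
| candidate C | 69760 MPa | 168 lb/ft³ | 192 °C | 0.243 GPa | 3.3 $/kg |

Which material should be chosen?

candidate C

Screen on constraints: max service T ≥ 178 °C; σ_y ≥ 166 MPa; cost ≤ 73 $/kg. Survivors: candidate L, candidate C.
Normalizing units and computing the index:
  candidate L: E = 106.0 GPa, ρ = 8538 kg/m³
  candidate C: E = 69.76 GPa, ρ = 2691 kg/m³
  candidate C: M = 1.53×10⁻³
  candidate L: M = 0.554×10⁻³
Highest index: candidate C.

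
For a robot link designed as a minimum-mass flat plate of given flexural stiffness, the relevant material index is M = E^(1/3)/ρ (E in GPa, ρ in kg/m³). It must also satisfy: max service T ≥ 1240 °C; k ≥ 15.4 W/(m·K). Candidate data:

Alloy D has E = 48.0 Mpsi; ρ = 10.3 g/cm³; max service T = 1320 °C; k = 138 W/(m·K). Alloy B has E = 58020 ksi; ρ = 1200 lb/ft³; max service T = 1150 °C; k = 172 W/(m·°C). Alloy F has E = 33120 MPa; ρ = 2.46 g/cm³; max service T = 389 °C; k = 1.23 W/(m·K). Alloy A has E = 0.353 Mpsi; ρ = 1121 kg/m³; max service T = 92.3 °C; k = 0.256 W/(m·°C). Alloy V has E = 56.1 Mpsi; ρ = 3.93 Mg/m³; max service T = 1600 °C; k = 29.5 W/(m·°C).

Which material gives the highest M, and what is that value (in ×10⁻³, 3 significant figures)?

alloy V, M = 1.85×10⁻³

Screen on constraints: max service T ≥ 1240 °C; k ≥ 15.4 W/(m·K). Survivors: alloy D, alloy V.
In SI units:
  alloy D: E = 330.9 GPa, ρ = 10300 kg/m³
  alloy V: E = 386.8 GPa, ρ = 3930 kg/m³
  alloy V: M = 1.85×10⁻³
  alloy D: M = 0.672×10⁻³
Alloy V ranks first.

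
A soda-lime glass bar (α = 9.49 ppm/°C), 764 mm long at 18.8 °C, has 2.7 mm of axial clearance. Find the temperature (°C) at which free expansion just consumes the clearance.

391 °C

α·L₀·ΔT = 2.7 mm ⇒ ΔT = 2.7 / (9.49×10⁻⁶ × 764.0) = 372.4 K.
T = 18.8 + 372.4 = 391.2 °C.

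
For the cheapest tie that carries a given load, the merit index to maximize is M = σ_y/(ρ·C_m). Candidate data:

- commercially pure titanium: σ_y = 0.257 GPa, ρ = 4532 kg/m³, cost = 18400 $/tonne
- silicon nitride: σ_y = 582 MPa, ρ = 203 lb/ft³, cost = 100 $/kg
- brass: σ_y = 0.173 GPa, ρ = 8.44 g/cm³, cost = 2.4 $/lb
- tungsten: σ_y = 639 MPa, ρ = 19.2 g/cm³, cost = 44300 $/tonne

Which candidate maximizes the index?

Normalizing units and computing the index:
  commercially pure titanium: σ_y = 257.0 MPa, ρ = 4532 kg/m³, cost = 18.40 $/kg
  silicon nitride: σ_y = 582.0 MPa, ρ = 3252 kg/m³, cost = 100.0 $/kg
  brass: σ_y = 173.0 MPa, ρ = 8440 kg/m³, cost = 5.291 $/kg
  tungsten: σ_y = 639.0 MPa, ρ = 19200 kg/m³, cost = 44.30 $/kg
  brass: M = 3.87 kN·m per $
  commercially pure titanium: M = 3.08 kN·m per $
  silicon nitride: M = 1.79 kN·m per $
  tungsten: M = 0.751 kN·m per $
Brass ranks first.

brass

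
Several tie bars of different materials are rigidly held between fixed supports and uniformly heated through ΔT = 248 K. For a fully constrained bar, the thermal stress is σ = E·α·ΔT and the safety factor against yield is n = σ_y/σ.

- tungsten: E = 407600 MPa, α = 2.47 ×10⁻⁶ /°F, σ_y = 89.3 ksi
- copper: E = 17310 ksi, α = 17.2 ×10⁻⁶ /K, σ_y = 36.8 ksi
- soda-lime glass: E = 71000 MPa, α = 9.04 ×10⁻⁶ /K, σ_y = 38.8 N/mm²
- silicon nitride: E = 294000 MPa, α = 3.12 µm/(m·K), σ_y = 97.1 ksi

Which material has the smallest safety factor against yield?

soda-lime glass

Converting E to GPa, α to ×10⁻⁶/K, σ_y to MPa, then σ and n for each:
  tungsten: E = 407.6, α = 4.45, σ_y = 615.7 → σ = 449 MPa, n = 1.37
  copper: E = 119.3, α = 17.2, σ_y = 253.7 → σ = 509 MPa, n = 0.498
  soda-lime glass: E = 71.00, α = 9.04, σ_y = 38.80 → σ = 159 MPa, n = 0.244
  silicon nitride: E = 294.0, α = 3.12, σ_y = 669.5 → σ = 227 MPa, n = 2.94
The minimum is soda-lime glass at n = 0.244.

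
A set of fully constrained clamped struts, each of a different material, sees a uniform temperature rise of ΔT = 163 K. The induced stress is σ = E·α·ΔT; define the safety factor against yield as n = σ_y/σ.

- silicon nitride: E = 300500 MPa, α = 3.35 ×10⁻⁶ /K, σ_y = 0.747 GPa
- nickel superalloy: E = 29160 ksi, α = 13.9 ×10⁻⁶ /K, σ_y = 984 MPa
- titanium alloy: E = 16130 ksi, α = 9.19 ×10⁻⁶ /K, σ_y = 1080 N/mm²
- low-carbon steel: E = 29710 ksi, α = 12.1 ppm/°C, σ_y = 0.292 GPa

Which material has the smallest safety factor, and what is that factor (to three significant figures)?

low-carbon steel, n = 0.723

In consistent units (E in GPa, α in ×10⁻⁶/K, σ_y in MPa):
  silicon nitride: E = 300.5, α = 3.35, σ_y = 747.0 → σ = 164 MPa, n = 4.55
  nickel superalloy: E = 201.1, α = 13.9, σ_y = 984.0 → σ = 456 MPa, n = 2.16
  titanium alloy: E = 111.2, α = 9.19, σ_y = 1080 → σ = 167 MPa, n = 6.48
  low-carbon steel: E = 204.8, α = 12.1, σ_y = 292.0 → σ = 404 MPa, n = 0.723
The minimum is low-carbon steel at n = 0.723.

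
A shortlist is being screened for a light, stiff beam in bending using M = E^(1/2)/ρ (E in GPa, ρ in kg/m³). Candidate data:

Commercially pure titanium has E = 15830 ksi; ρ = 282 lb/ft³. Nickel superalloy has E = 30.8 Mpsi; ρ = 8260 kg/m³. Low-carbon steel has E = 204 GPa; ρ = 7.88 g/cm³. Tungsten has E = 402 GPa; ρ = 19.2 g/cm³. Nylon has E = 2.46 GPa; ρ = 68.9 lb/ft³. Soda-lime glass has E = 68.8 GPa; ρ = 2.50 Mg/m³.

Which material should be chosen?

Convert each candidate to consistent units, then evaluate M:
  commercially pure titanium: E = 109.1 GPa, ρ = 4517 kg/m³
  nickel superalloy: E = 212.4 GPa, ρ = 8260 kg/m³
  low-carbon steel: E = 204.0 GPa, ρ = 7880 kg/m³
  tungsten: E = 402.0 GPa, ρ = 19200 kg/m³
  nylon: E = 2.460 GPa, ρ = 1104 kg/m³
  soda-lime glass: E = 68.80 GPa, ρ = 2500 kg/m³
  soda-lime glass: M = 3.32×10⁻³
  commercially pure titanium: M = 2.31×10⁻³
  low-carbon steel: M = 1.81×10⁻³
  nickel superalloy: M = 1.76×10⁻³
  nylon: M = 1.42×10⁻³
  tungsten: M = 1.04×10⁻³
Soda-lime glass ranks first.

soda-lime glass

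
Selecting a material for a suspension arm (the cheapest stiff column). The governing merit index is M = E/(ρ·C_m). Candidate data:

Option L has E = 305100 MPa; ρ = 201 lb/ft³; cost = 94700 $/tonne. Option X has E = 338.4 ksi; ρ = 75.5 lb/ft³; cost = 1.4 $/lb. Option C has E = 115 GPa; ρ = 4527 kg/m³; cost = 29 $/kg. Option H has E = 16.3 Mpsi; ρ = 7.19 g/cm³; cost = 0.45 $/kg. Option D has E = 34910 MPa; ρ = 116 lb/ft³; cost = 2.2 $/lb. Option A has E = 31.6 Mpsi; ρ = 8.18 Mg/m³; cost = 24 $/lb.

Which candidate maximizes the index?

After converting to SI:
  option L: E = 305.1 GPa, ρ = 3220 kg/m³, cost = 94.70 $/kg
  option X: E = 2.333 GPa, ρ = 1209 kg/m³, cost = 3.086 $/kg
  option C: E = 115.0 GPa, ρ = 4527 kg/m³, cost = 29.00 $/kg
  option H: E = 112.4 GPa, ρ = 7190 kg/m³, cost = 0.4500 $/kg
  option D: E = 34.91 GPa, ρ = 1858 kg/m³, cost = 4.850 $/kg
  option A: E = 217.9 GPa, ρ = 8180 kg/m³, cost = 52.91 $/kg
  option H: M = 34.7 MN·m per $
  option D: M = 3.87 MN·m per $
  option L: M = 1.00 MN·m per $
  option C: M = 0.876 MN·m per $
  option X: M = 0.625 MN·m per $
  option A: M = 0.503 MN·m per $
Highest index: option H.

option H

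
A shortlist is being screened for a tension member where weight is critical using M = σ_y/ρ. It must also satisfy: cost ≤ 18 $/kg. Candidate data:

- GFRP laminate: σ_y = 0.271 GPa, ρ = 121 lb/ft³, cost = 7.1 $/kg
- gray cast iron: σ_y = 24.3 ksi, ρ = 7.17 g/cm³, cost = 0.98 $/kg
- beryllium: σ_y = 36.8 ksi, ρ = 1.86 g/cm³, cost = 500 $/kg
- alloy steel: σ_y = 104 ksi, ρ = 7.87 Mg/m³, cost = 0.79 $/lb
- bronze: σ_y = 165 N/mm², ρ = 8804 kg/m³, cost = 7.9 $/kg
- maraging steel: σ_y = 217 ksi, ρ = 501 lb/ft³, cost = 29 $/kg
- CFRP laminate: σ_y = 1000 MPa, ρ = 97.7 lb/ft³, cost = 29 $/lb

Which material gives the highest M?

GFRP laminate

Screen on constraints: cost ≤ 18 $/kg. Survivors: GFRP laminate, gray cast iron, alloy steel, bronze.
Putting every candidate on a common basis:
  GFRP laminate: σ_y = 271.0 MPa, ρ = 1938 kg/m³
  gray cast iron: σ_y = 167.5 MPa, ρ = 7170 kg/m³
  alloy steel: σ_y = 717.1 MPa, ρ = 7870 kg/m³
  bronze: σ_y = 165.0 MPa, ρ = 8804 kg/m³
  GFRP laminate: M = 140 kN·m/kg
  alloy steel: M = 91.1 kN·m/kg
  gray cast iron: M = 23.4 kN·m/kg
  bronze: M = 18.7 kN·m/kg
GFRP laminate ranks first.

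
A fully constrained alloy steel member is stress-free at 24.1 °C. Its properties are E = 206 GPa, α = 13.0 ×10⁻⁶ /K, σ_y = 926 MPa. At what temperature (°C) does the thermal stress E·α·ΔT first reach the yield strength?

370 °C

E·α·ΔT = 926.0 MPa ⇒ ΔT = 926.0 / (206.0×10³ × 13.0×10⁻⁶) = 345.8 K.
T = 24.1 + 345.8 = 369.9 °C.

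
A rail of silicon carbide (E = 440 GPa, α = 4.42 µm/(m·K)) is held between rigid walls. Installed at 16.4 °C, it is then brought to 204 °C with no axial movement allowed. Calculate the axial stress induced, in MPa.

ΔT = 187.6 K. Constrained thermal stress σ = E·α·ΔT = 440.0×10³ MPa × 4.42×10⁻⁶ × 187.6 = 365 MPa (compressive).

365 MPa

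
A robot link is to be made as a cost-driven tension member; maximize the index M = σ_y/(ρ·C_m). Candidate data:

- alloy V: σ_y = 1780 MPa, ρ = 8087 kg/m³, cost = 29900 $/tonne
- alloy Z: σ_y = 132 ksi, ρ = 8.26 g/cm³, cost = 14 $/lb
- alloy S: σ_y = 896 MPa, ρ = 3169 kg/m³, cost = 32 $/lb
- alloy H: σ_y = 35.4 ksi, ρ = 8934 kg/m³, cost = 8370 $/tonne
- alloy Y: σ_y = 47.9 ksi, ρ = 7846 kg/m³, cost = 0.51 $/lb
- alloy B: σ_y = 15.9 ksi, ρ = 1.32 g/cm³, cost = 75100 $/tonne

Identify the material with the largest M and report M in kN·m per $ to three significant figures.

alloy Y, M = 37.4 kN·m per $

Normalizing units and computing the index:
  alloy V: σ_y = 1780 MPa, ρ = 8087 kg/m³, cost = 29.90 $/kg
  alloy Z: σ_y = 910.1 MPa, ρ = 8260 kg/m³, cost = 30.86 $/kg
  alloy S: σ_y = 896.0 MPa, ρ = 3169 kg/m³, cost = 70.55 $/kg
  alloy H: σ_y = 244.1 MPa, ρ = 8934 kg/m³, cost = 8.370 $/kg
  alloy Y: σ_y = 330.3 MPa, ρ = 7846 kg/m³, cost = 1.124 $/kg
  alloy B: σ_y = 109.6 MPa, ρ = 1320 kg/m³, cost = 75.10 $/kg
  alloy Y: M = 37.4 kN·m per $
  alloy V: M = 7.36 kN·m per $
  alloy S: M = 4.01 kN·m per $
  alloy Z: M = 3.57 kN·m per $
  alloy H: M = 3.26 kN·m per $
  alloy B: M = 1.11 kN·m per $
Highest index: alloy Y.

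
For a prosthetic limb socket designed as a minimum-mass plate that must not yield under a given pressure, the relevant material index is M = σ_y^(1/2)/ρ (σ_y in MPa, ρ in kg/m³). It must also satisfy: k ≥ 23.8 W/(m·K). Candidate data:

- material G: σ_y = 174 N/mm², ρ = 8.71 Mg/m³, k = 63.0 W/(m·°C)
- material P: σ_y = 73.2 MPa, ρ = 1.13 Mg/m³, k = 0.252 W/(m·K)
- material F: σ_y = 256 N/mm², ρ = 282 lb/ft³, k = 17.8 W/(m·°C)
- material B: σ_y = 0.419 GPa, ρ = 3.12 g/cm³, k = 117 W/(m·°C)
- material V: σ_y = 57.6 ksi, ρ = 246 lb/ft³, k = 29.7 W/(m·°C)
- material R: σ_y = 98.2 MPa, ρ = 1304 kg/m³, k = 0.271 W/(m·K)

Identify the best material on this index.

Screen on constraints: k ≥ 23.8 W/(m·K). Survivors: material G, material B, material V.
Putting every candidate on a common basis:
  material G: σ_y = 174.0 MPa, ρ = 8710 kg/m³
  material B: σ_y = 419.0 MPa, ρ = 3120 kg/m³
  material V: σ_y = 397.1 MPa, ρ = 3941 kg/m³
  material B: M = 6.56×10⁻³
  material V: M = 5.06×10⁻³
  material G: M = 1.51×10⁻³
Material B ranks first.

material B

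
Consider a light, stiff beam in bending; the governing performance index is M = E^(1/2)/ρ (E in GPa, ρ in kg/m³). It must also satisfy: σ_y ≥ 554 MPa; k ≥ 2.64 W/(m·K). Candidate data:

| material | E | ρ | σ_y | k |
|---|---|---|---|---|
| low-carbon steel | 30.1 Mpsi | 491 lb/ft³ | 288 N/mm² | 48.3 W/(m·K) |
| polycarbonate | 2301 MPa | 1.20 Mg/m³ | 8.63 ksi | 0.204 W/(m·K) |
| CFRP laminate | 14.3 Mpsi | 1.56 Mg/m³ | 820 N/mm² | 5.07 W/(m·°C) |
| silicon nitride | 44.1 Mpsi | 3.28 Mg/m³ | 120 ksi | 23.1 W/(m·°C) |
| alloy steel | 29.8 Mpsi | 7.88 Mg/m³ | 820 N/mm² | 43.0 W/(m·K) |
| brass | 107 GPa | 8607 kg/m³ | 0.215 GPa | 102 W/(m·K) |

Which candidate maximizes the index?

CFRP laminate

Screen on constraints: σ_y ≥ 554 MPa; k ≥ 2.64 W/(m·K). Survivors: CFRP laminate, silicon nitride, alloy steel.
In SI units:
  CFRP laminate: E = 98.60 GPa, ρ = 1560 kg/m³
  silicon nitride: E = 304.1 GPa, ρ = 3280 kg/m³
  alloy steel: E = 205.5 GPa, ρ = 7880 kg/m³
  CFRP laminate: M = 6.37×10⁻³
  silicon nitride: M = 5.32×10⁻³
  alloy steel: M = 1.82×10⁻³
Highest index: CFRP laminate.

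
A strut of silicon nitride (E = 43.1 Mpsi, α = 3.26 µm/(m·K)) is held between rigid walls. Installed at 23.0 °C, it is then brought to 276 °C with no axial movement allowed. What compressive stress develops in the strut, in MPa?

245 MPa

E = 43.1 Mpsi = 297.2 GPa.
ΔT = 253.0 K. Constrained thermal stress σ = E·α·ΔT = 297.2×10³ MPa × 3.26×10⁻⁶ × 253.0 = 245 MPa (compressive).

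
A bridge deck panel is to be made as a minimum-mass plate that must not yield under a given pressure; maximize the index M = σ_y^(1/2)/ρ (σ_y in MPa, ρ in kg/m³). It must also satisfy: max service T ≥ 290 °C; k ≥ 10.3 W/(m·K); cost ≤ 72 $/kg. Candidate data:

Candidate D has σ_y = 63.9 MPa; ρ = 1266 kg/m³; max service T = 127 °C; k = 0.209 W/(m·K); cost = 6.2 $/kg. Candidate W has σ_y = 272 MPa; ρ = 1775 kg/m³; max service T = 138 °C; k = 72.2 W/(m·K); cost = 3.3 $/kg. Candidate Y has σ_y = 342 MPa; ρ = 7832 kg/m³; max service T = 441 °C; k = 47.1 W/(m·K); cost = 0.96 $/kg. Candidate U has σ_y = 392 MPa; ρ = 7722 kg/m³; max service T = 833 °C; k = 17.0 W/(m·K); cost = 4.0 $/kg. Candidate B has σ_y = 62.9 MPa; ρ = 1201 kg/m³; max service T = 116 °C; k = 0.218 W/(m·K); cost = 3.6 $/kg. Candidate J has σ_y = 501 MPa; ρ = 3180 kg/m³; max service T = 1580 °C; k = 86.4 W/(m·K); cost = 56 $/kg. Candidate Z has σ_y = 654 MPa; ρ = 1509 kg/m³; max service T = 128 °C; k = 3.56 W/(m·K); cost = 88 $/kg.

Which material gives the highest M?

Screen on constraints: max service T ≥ 290 °C; k ≥ 10.3 W/(m·K); cost ≤ 72 $/kg. Survivors: candidate Y, candidate U, candidate J.
Per-candidate index values:
  candidate J: M = 7.04×10⁻³
  candidate U: M = 2.56×10⁻³
  candidate Y: M = 2.36×10⁻³
Candidate J ranks first.

candidate J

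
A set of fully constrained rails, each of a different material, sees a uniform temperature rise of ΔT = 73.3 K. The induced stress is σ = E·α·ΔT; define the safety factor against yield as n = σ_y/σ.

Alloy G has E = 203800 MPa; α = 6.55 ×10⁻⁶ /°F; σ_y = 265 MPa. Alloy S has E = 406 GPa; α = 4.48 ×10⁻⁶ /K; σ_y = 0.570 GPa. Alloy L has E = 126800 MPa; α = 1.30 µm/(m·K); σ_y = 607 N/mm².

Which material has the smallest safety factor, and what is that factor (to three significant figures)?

With everything in SI (GPa, ×10⁻⁶/K, MPa):
  alloy G: E = 203.8, α = 11.8, σ_y = 265.0 → σ = 176 MPa, n = 1.50
  alloy S: E = 406.0, α = 4.48, σ_y = 570.0 → σ = 133 MPa, n = 4.28
  alloy L: E = 126.8, α = 1.30, σ_y = 607.0 → σ = 12.1 MPa, n = 50.2
The minimum is alloy G at n = 1.50.

alloy G, n = 1.50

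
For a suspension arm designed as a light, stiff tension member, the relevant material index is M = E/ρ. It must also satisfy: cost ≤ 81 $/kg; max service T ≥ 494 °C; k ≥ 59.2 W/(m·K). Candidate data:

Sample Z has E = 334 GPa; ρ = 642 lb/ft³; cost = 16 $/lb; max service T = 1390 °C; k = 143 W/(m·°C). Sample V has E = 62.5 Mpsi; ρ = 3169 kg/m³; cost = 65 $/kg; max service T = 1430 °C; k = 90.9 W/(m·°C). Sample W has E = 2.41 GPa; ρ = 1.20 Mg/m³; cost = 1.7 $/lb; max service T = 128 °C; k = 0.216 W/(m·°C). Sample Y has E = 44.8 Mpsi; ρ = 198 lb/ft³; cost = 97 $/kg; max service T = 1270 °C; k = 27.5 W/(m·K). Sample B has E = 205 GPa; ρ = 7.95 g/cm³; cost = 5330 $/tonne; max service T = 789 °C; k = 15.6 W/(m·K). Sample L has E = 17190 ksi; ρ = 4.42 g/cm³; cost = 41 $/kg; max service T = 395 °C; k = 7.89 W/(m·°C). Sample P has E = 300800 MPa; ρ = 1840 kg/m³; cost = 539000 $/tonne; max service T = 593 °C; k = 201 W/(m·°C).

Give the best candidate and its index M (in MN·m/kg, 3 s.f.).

Screen on constraints: cost ≤ 81 $/kg; max service T ≥ 494 °C; k ≥ 59.2 W/(m·K). Survivors: sample Z, sample V.
Putting every candidate on a common basis:
  sample Z: E = 334.0 GPa, ρ = 10280 kg/m³
  sample V: E = 430.9 GPa, ρ = 3169 kg/m³
  sample V: M = 136 MN·m/kg
  sample Z: M = 32.5 MN·m/kg
Highest index: sample V.

sample V, M = 136 MN·m/kg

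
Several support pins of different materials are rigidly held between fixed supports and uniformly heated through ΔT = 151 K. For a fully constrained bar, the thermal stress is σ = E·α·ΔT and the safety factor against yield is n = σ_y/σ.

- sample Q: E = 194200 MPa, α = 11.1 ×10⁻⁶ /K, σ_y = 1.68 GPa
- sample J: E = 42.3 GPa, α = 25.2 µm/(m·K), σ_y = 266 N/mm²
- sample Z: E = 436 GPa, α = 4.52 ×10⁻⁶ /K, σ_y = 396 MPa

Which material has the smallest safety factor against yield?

sample Z

In consistent units (E in GPa, α in ×10⁻⁶/K, σ_y in MPa):
  sample Q: E = 194.2, α = 11.1, σ_y = 1680 → σ = 325 MPa, n = 5.16
  sample J: E = 42.30, α = 25.2, σ_y = 266.0 → σ = 161 MPa, n = 1.65
  sample Z: E = 436.0, α = 4.52, σ_y = 396.0 → σ = 298 MPa, n = 1.33
The minimum is sample Z at n = 1.33.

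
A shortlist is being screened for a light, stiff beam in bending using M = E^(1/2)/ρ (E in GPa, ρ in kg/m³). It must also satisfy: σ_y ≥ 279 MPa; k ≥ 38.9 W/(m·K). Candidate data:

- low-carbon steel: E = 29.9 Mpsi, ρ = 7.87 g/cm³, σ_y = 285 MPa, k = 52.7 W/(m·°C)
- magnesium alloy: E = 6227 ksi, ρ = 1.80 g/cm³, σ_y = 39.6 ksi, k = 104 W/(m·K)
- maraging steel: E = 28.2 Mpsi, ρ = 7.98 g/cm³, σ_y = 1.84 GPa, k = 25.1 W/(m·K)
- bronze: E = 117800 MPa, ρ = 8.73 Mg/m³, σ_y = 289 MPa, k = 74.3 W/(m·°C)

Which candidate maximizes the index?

low-carbon steel

Screen on constraints: σ_y ≥ 279 MPa; k ≥ 38.9 W/(m·K). Survivors: low-carbon steel, bronze.
Putting every candidate on a common basis:
  low-carbon steel: E = 206.2 GPa, ρ = 7870 kg/m³
  bronze: E = 117.8 GPa, ρ = 8730 kg/m³
  low-carbon steel: M = 1.82×10⁻³
  bronze: M = 1.24×10⁻³
Low-carbon steel has the largest M.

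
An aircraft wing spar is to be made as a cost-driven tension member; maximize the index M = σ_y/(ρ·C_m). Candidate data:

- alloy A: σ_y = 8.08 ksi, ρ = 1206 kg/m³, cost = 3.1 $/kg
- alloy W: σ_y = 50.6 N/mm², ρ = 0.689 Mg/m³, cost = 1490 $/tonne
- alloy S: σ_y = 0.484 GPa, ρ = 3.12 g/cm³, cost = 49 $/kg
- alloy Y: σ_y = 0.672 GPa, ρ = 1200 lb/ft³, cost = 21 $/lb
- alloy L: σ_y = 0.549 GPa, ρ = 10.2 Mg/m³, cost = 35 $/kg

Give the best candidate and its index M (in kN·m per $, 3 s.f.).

alloy W, M = 49.3 kN·m per $

Normalizing units and computing the index:
  alloy A: σ_y = 55.71 MPa, ρ = 1206 kg/m³, cost = 3.100 $/kg
  alloy W: σ_y = 50.60 MPa, ρ = 689.0 kg/m³, cost = 1.490 $/kg
  alloy S: σ_y = 484.0 MPa, ρ = 3120 kg/m³, cost = 49.00 $/kg
  alloy Y: σ_y = 672.0 MPa, ρ = 19220 kg/m³, cost = 46.30 $/kg
  alloy L: σ_y = 549.0 MPa, ρ = 10200 kg/m³, cost = 35.00 $/kg
  alloy W: M = 49.3 kN·m per $
  alloy A: M = 14.9 kN·m per $
  alloy S: M = 3.17 kN·m per $
  alloy L: M = 1.54 kN·m per $
  alloy Y: M = 0.755 kN·m per $
Alloy W ranks first.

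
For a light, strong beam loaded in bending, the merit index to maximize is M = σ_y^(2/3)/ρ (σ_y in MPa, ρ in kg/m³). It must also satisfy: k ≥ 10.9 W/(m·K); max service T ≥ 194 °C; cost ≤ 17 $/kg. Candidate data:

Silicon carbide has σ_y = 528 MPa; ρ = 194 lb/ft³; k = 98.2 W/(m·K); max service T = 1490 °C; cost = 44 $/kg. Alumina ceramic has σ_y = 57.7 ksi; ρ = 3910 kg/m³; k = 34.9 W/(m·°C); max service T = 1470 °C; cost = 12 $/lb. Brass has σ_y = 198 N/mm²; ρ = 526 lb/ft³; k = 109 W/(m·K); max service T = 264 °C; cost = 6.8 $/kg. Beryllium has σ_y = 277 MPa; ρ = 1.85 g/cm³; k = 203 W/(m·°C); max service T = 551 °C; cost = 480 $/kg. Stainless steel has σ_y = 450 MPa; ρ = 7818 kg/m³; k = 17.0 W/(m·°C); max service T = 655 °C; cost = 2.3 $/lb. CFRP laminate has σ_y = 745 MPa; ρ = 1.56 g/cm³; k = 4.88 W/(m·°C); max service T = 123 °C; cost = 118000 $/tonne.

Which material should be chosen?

stainless steel

Screen on constraints: k ≥ 10.9 W/(m·K); max service T ≥ 194 °C; cost ≤ 17 $/kg. Survivors: brass, stainless steel.
After converting to SI:
  brass: σ_y = 198.0 MPa, ρ = 8426 kg/m³
  stainless steel: σ_y = 450.0 MPa, ρ = 7818 kg/m³
  stainless steel: M = 7.51×10⁻³
  brass: M = 4.03×10⁻³
Stainless steel ranks first.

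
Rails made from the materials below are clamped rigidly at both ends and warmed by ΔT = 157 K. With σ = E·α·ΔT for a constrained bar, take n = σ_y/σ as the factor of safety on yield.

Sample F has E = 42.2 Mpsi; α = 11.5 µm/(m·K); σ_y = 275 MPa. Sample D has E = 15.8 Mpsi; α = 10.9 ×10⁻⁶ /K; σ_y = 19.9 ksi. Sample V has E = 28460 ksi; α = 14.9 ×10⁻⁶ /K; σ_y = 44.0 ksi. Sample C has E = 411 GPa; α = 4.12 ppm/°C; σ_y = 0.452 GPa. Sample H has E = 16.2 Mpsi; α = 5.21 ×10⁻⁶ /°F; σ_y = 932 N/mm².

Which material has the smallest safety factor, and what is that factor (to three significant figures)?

sample F, n = 0.523

Per material, after unit conversion:
  sample F: E = 291.0, α = 11.5, σ_y = 275.0 → σ = 525 MPa, n = 0.523
  sample D: E = 108.9, α = 10.9, σ_y = 137.2 → σ = 186 MPa, n = 0.736
  sample V: E = 196.2, α = 14.9, σ_y = 303.4 → σ = 459 MPa, n = 0.661
  sample C: E = 411.0, α = 4.12, σ_y = 452.0 → σ = 266 MPa, n = 1.70
  sample H: E = 111.7, α = 9.38, σ_y = 932.0 → σ = 164 MPa, n = 5.67
Smallest n: sample F with n = 0.523.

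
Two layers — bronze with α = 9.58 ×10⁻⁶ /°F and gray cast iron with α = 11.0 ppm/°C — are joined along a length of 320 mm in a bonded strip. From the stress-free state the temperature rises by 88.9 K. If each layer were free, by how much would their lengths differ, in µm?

178 µm

bronze: α = 9.58×10⁻⁶/°F × 9/5 = 17.2×10⁻⁶/K.
Δα = |17.2 − 11.0|×10⁻⁶/K = 6.24×10⁻⁶/K.
ΔL_mismatch = Δα·L·ΔT = 6.24×10⁻⁶ × 320.0 mm × 88.9 K = 178 µm.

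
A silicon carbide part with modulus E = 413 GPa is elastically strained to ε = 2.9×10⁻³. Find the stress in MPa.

σ = E·ε = 413000 MPa × 2.9×10⁻³ = 1200 MPa.

1200 MPa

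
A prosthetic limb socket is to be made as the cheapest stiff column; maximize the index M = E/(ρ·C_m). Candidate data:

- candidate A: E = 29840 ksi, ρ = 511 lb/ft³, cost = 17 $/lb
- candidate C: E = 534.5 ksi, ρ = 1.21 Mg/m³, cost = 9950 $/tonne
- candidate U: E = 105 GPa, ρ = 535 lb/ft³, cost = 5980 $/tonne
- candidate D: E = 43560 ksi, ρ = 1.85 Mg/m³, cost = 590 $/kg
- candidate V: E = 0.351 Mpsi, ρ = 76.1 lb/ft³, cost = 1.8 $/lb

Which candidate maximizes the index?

In SI units:
  candidate A: E = 205.7 GPa, ρ = 8185 kg/m³, cost = 37.48 $/kg
  candidate C: E = 3.685 GPa, ρ = 1210 kg/m³, cost = 9.950 $/kg
  candidate U: E = 105.0 GPa, ρ = 8570 kg/m³, cost = 5.980 $/kg
  candidate D: E = 300.3 GPa, ρ = 1850 kg/m³, cost = 590.0 $/kg
  candidate V: E = 2.420 GPa, ρ = 1219 kg/m³, cost = 3.968 $/kg
  candidate U: M = 2.05 MN·m per $
  candidate A: M = 0.671 MN·m per $
  candidate V: M = 0.500 MN·m per $
  candidate C: M = 0.306 MN·m per $
  candidate D: M = 0.275 MN·m per $
The maximum is for candidate U.

candidate U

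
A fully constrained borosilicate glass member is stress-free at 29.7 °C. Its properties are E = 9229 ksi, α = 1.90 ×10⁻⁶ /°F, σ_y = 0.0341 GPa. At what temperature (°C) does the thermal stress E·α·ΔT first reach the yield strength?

186 °C

E = 9229 ksi = 63.63 GPa.
α = 1.90×10⁻⁶/°F × 9/5 = 3.42×10⁻⁶/K.
σ_y = 0.0341 GPa = 34.10 MPa.
E·α·ΔT = 34.10 MPa ⇒ ΔT = 34.10 / (63.63×10³ × 3.42×10⁻⁶) = 156.7 K.
T = 29.7 + 156.7 = 186.4 °C.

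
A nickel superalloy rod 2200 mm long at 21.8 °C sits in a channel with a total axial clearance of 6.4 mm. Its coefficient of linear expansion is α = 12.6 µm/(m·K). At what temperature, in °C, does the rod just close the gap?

253 °C

α·L₀·ΔT = 6.4 mm ⇒ ΔT = 6.4 / (12.6×10⁻⁶ × 2200.0) = 230.9 K.
T = 21.8 + 230.9 = 252.7 °C.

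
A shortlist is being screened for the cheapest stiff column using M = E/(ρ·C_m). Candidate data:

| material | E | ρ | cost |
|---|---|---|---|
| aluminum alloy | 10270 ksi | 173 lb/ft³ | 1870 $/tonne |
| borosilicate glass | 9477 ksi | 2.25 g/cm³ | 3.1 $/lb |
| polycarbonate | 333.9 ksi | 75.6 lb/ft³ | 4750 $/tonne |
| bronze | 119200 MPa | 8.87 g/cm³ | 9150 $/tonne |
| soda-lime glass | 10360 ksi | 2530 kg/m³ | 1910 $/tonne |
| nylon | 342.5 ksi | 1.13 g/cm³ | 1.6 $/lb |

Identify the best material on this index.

Convert each candidate to consistent units, then evaluate M:
  aluminum alloy: E = 70.81 GPa, ρ = 2771 kg/m³, cost = 1.870 $/kg
  borosilicate glass: E = 65.34 GPa, ρ = 2250 kg/m³, cost = 6.834 $/kg
  polycarbonate: E = 2.302 GPa, ρ = 1211 kg/m³, cost = 4.750 $/kg
  bronze: E = 119.2 GPa, ρ = 8870 kg/m³, cost = 9.150 $/kg
  soda-lime glass: E = 71.43 GPa, ρ = 2530 kg/m³, cost = 1.910 $/kg
  nylon: E = 2.361 GPa, ρ = 1130 kg/m³, cost = 3.527 $/kg
  soda-lime glass: M = 14.8 MN·m per $
  aluminum alloy: M = 13.7 MN·m per $
  borosilicate glass: M = 4.25 MN·m per $
  bronze: M = 1.47 MN·m per $
  nylon: M = 0.592 MN·m per $
  polycarbonate: M = 0.400 MN·m per $
Soda-lime glass ranks first.

soda-lime glass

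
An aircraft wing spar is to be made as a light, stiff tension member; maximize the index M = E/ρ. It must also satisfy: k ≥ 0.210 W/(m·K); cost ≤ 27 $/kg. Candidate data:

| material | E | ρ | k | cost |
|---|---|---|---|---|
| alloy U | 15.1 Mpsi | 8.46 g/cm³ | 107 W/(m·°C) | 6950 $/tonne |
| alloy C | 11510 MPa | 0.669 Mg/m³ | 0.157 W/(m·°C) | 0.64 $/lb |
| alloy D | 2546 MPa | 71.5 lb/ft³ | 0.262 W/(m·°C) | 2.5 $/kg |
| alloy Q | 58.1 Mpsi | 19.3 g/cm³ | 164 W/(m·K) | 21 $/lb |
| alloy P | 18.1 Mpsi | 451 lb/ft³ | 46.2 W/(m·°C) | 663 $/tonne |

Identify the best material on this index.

alloy P

Screen on constraints: k ≥ 0.210 W/(m·K); cost ≤ 27 $/kg. Survivors: alloy U, alloy D, alloy P.
Convert each candidate to consistent units, then evaluate M:
  alloy U: E = 104.1 GPa, ρ = 8460 kg/m³
  alloy D: E = 2.546 GPa, ρ = 1145 kg/m³
  alloy P: E = 124.8 GPa, ρ = 7224 kg/m³
  alloy P: M = 17.3 MN·m/kg
  alloy U: M = 12.3 MN·m/kg
  alloy D: M = 2.22 MN·m/kg
Alloy P has the largest M.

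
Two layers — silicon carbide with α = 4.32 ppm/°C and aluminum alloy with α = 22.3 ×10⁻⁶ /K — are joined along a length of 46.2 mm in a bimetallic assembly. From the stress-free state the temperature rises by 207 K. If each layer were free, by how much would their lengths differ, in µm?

172 µm

Δα = |4.32 − 22.3|×10⁻⁶/K = 18.0×10⁻⁶/K.
ΔL_mismatch = Δα·L·ΔT = 18.0×10⁻⁶ × 46.2 mm × 207.0 K = 172 µm.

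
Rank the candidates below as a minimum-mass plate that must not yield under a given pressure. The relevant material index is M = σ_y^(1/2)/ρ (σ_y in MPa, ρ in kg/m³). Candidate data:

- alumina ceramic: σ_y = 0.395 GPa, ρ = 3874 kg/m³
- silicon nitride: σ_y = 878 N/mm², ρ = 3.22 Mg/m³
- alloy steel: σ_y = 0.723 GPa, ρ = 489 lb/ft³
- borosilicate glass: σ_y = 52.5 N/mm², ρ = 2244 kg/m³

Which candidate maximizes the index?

Putting every candidate on a common basis:
  alumina ceramic: σ_y = 395.0 MPa, ρ = 3874 kg/m³
  silicon nitride: σ_y = 878.0 MPa, ρ = 3220 kg/m³
  alloy steel: σ_y = 723.0 MPa, ρ = 7833 kg/m³
  borosilicate glass: σ_y = 52.50 MPa, ρ = 2244 kg/m³
  silicon nitride: M = 9.20×10⁻³
  alumina ceramic: M = 5.13×10⁻³
  alloy steel: M = 3.43×10⁻³
  borosilicate glass: M = 3.23×10⁻³
Silicon nitride has the largest M.

silicon nitride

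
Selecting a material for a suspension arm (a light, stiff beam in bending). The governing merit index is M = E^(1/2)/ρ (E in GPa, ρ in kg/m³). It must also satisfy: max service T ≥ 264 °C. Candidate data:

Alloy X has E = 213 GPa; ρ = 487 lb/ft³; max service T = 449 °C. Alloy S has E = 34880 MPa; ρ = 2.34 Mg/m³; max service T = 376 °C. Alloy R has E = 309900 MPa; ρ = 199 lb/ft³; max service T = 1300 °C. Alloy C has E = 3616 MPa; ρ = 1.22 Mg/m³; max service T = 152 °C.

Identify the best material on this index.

Screen on constraints: max service T ≥ 264 °C. Survivors: alloy X, alloy S, alloy R.
Convert each candidate to consistent units, then evaluate M:
  alloy X: E = 213.0 GPa, ρ = 7801 kg/m³
  alloy S: E = 34.88 GPa, ρ = 2340 kg/m³
  alloy R: E = 309.9 GPa, ρ = 3188 kg/m³
  alloy R: M = 5.52×10⁻³
  alloy S: M = 2.52×10⁻³
  alloy X: M = 1.87×10⁻³
The maximum is for alloy R.

alloy R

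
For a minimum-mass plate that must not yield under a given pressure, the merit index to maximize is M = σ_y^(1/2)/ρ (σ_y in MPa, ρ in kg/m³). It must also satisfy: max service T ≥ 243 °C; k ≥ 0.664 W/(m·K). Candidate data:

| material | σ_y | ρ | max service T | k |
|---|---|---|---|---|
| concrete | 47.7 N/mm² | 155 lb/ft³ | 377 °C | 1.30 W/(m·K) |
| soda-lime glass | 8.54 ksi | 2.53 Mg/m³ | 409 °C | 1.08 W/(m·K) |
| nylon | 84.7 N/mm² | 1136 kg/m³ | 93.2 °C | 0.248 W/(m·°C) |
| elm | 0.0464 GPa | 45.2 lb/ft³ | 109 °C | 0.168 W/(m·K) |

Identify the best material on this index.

Screen on constraints: max service T ≥ 243 °C; k ≥ 0.664 W/(m·K). Survivors: concrete, soda-lime glass.
After converting to SI:
  concrete: σ_y = 47.70 MPa, ρ = 2483 kg/m³
  soda-lime glass: σ_y = 58.88 MPa, ρ = 2530 kg/m³
  soda-lime glass: M = 3.03×10⁻³
  concrete: M = 2.78×10⁻³
Soda-lime glass has the largest M.

soda-lime glass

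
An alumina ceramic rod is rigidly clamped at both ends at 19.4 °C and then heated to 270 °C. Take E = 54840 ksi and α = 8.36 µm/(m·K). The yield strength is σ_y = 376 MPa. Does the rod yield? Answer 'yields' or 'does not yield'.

E = 54840 ksi = 378.1 GPa.
ΔT = 250.6 K. Constrained thermal stress σ = E·α·ΔT = 378.1×10³ MPa × 8.36×10⁻⁶ × 250.6 = 792 MPa (compressive).
Compare to σ_y = 376 MPa: σ ≥ σ_y, so it yields.

yields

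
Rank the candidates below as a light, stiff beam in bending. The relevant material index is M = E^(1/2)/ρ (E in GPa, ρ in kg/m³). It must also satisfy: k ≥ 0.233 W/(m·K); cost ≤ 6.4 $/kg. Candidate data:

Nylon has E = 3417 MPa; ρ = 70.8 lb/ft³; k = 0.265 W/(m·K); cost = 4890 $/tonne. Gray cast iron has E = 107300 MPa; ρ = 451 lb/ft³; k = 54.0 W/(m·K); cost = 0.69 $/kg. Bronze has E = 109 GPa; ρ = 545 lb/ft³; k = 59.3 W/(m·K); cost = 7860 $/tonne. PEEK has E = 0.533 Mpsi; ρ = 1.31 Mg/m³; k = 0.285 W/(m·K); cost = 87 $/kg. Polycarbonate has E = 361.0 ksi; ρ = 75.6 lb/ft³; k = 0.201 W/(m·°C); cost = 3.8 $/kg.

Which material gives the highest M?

Screen on constraints: k ≥ 0.233 W/(m·K); cost ≤ 6.4 $/kg. Survivors: nylon, gray cast iron.
In SI units:
  nylon: E = 3.417 GPa, ρ = 1134 kg/m³
  gray cast iron: E = 107.3 GPa, ρ = 7224 kg/m³
  nylon: M = 1.63×10⁻³
  gray cast iron: M = 1.43×10⁻³
Nylon has the largest M.

nylon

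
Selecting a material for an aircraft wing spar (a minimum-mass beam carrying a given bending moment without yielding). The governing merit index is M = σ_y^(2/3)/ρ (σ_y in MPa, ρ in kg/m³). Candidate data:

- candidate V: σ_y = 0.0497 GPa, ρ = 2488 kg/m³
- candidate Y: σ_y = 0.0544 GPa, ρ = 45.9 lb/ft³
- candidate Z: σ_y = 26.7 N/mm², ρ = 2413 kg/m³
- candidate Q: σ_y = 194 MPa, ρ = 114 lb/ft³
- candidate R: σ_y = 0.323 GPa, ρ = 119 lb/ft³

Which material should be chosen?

In SI units:
  candidate V: σ_y = 49.70 MPa, ρ = 2488 kg/m³
  candidate Y: σ_y = 54.40 MPa, ρ = 735.2 kg/m³
  candidate Z: σ_y = 26.70 MPa, ρ = 2413 kg/m³
  candidate Q: σ_y = 194.0 MPa, ρ = 1826 kg/m³
  candidate R: σ_y = 323.0 MPa, ρ = 1906 kg/m³
  candidate R: M = 24.7×10⁻³
  candidate Y: M = 19.5×10⁻³
  candidate Q: M = 18.4×10⁻³
  candidate V: M = 5.43×10⁻³
  candidate Z: M = 3.70×10⁻³
Candidate R has the largest M.

candidate R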